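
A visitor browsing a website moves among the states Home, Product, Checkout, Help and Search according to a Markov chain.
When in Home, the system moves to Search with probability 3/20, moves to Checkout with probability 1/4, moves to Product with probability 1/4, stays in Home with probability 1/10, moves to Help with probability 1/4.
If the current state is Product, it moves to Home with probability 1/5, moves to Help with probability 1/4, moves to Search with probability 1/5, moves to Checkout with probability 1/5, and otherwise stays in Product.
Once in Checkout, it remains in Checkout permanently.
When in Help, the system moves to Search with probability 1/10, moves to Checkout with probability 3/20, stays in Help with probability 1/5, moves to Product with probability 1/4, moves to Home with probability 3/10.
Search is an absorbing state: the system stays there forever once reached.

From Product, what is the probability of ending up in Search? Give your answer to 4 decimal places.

Let h(s) be the probability of absorption at Search starting from transient state s. Then h(Search) = 1 and h(Checkout) = 0. By first-step analysis:
h(Home) = 0.1·h(Home) + 0.25·h(Product) + 0.25·0 + 0.25·h(Help) + 0.15·1
h(Product) = 0.2·h(Home) + 0.15·h(Product) + 0.2·0 + 0.25·h(Help) + 0.2·1
h(Help) = 0.3·h(Home) + 0.25·h(Product) + 0.15·0 + 0.2·h(Help) + 0.1·1
Solving: h(Home) = 0.4103, h(Product) = 0.4557, h(Help) = 0.4213.
Starting from Product, the probability is 0.4557.

0.4557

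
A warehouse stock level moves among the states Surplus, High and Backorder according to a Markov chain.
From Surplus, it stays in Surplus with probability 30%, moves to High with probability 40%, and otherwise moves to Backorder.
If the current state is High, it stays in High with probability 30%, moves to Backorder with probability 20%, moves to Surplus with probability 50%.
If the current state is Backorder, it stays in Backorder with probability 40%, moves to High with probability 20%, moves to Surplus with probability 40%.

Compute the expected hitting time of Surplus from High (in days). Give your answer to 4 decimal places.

Let t(s) be the expected number of days to first reach Surplus from state s, with t(Surplus) = 0. Conditioning on the first day:
t(High) = 1 + 0.3·t(High) + 0.2·t(Backorder)
t(Backorder) = 1 + 0.2·t(High) + 0.4·t(Backorder)
Solving: t(High) = 2.1053, t(Backorder) = 2.3684.
Expected days from High to Surplus: 2.1053.

2.1053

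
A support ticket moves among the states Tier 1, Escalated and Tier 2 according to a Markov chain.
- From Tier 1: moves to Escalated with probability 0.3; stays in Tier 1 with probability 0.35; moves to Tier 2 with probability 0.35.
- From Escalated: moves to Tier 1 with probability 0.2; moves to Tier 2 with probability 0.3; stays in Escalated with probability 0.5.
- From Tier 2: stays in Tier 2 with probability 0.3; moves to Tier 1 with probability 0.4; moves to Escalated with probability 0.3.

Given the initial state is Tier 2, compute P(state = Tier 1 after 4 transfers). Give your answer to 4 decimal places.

0.3100

Propagate the distribution vector 4 transfers from Tier 2.
After 0 transfers: (0.0000, 0.0000, 1.0000)
After 1 transfer: (0.4000, 0.3000, 0.3000)
After 2 transfers: (0.3200, 0.3600, 0.3200)
After 3 transfers: (0.3120, 0.3720, 0.3160)
After 4 transfers: (0.3100, 0.3744, 0.3156)
P(in Tier 1 after 4 transfers) = 0.3100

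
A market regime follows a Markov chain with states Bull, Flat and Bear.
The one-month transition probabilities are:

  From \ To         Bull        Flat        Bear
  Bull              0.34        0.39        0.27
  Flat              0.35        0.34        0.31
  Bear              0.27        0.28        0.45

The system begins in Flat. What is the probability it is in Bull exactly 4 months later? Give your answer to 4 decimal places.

Propagate the distribution vector 4 months from Flat.
After 0 months: (0.0000, 1.0000, 0.0000)
After 1 month: (0.3500, 0.3400, 0.3100)
After 2 months: (0.3217, 0.3389, 0.3394)
After 3 months: (0.3196, 0.3357, 0.3446)
After 4 months: (0.3192, 0.3353, 0.3455)
P(in Bull after 4 months) = 0.3192

0.3192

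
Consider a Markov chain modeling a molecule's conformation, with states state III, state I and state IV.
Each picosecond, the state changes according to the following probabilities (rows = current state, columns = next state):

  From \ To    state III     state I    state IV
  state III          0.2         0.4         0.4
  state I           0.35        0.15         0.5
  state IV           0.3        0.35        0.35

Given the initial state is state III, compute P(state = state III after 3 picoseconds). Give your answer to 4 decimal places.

Propagate the distribution vector 3 picoseconds from state III.
After 0 picoseconds: (1.0000, 0.0000, 0.0000)
After 1 picosecond: (0.2000, 0.4000, 0.4000)
After 2 picoseconds: (0.3000, 0.2800, 0.4200)
After 3 picoseconds: (0.2840, 0.3090, 0.4070)
P(in state III after 3 picoseconds) = 0.2840

0.2840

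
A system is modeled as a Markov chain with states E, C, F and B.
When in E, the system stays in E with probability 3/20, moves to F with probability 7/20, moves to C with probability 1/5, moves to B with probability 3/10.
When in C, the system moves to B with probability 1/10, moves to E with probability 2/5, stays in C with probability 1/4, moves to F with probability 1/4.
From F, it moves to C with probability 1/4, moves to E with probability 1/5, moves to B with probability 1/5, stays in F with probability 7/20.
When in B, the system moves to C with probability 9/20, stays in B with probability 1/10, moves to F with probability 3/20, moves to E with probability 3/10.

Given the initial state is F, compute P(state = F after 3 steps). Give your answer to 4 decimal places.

Propagate the distribution vector 3 steps from F.
After 0 steps: (0.0000, 0.0000, 1.0000, 0.0000)
After 1 step: (0.2000, 0.2500, 0.3500, 0.2000)
After 2 steps: (0.2600, 0.2800, 0.2850, 0.1750)
After 3 steps: (0.2605, 0.2720, 0.2870, 0.1805)
P(in F after 3 steps) = 0.2870

0.2870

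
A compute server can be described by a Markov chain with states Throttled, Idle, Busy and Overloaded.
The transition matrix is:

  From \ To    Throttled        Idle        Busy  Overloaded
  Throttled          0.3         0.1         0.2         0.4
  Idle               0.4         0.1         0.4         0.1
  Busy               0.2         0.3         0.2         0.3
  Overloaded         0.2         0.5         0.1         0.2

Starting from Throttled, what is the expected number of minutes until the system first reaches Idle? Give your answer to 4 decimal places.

3.8264

Let t(s) be the expected number of minutes to first reach Idle from state s, with t(Idle) = 0. Conditioning on the first minute:
t(Throttled) = 1 + 0.3·t(Throttled) + 0.2·t(Busy) + 0.4·t(Overloaded)
t(Busy) = 1 + 0.2·t(Throttled) + 0.2·t(Busy) + 0.3·t(Overloaded)
t(Overloaded) = 1 + 0.2·t(Throttled) + 0.1·t(Busy) + 0.2·t(Overloaded)
Solving: t(Throttled) = 3.8264, t(Busy) = 3.1833, t(Overloaded) = 2.6045.
Expected minutes from Throttled to Idle: 3.8264.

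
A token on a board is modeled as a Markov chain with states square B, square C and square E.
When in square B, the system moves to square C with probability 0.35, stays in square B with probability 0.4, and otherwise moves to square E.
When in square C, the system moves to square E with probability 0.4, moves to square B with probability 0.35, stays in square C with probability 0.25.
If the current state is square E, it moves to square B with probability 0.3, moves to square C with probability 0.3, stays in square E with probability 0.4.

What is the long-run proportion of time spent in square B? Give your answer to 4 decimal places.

Let the stationary distribution be π with π = πP and π_1 + π_2 + π_3 = 1.
π_1 = 0.4·π_1 + 0.35·π_2 + 0.3·π_3
π_2 = 0.35·π_1 + 0.25·π_2 + 0.3·π_3
Solving with the normalization constraint gives π = (0.3501, 0.3024, 0.3475).
So the stationary probability of square B is 0.3501.

0.3501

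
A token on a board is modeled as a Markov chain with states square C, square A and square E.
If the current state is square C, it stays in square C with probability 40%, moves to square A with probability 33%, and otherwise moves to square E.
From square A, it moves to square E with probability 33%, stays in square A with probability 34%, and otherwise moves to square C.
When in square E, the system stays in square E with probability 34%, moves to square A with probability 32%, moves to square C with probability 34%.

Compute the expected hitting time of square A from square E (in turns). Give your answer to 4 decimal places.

Let t(s) be the expected number of turns to first reach square A from state s, with t(square A) = 0. Conditioning on the first turn:
t(square C) = 1 + 0.4·t(square C) + 0.27·t(square E)
t(square E) = 1 + 0.34·t(square C) + 0.34·t(square E)
Solving: t(square C) = 3.0572, t(square E) = 3.0901.
Expected turns from square E to square A: 3.0901.

3.0901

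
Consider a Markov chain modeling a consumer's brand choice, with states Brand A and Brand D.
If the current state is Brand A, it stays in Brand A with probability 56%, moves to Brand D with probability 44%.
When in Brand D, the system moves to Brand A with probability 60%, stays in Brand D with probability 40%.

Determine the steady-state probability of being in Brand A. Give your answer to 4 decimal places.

Let the stationary distribution be π with π = πP and π_1 + π_2 = 1.
π_1 = 0.56·π_1 + 0.6·π_2
Solving with the normalization constraint gives π = (0.5769, 0.4231).
So the stationary probability of Brand A is 0.5769.

0.5769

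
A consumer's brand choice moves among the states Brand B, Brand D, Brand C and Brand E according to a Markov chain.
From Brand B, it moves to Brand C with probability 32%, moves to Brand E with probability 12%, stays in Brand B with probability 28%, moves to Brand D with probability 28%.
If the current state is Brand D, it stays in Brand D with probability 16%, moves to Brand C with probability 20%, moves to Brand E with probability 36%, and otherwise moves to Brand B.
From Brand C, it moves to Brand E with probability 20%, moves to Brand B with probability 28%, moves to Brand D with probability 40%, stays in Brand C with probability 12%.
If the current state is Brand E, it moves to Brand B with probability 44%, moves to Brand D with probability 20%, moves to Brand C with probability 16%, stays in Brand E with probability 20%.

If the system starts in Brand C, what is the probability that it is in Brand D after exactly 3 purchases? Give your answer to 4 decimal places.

0.2589

Propagate the distribution vector 3 purchases from Brand C.
After 0 purchases: (0.0000, 0.0000, 1.0000, 0.0000)
After 1 purchase: (0.2800, 0.4000, 0.1200, 0.2000)
After 2 purchases: (0.3120, 0.2304, 0.2160, 0.2416)
After 3 purchases: (0.3187, 0.2589, 0.2105, 0.2119)
P(in Brand D after 3 purchases) = 0.2589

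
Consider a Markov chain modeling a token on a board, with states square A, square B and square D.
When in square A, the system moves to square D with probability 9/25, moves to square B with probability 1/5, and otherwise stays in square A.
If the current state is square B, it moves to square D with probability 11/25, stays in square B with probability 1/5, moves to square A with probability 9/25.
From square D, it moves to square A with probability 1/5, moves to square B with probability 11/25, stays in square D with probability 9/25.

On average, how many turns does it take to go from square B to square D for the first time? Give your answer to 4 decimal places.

2.4468

Let t(s) be the expected number of turns to first reach square D from state s, with t(square D) = 0. Conditioning on the first turn:
t(square A) = 1 + 0.44·t(square A) + 0.2·t(square B)
t(square B) = 1 + 0.36·t(square A) + 0.2·t(square B)
Solving: t(square A) = 2.6596, t(square B) = 2.4468.
Expected turns from square B to square D: 2.4468.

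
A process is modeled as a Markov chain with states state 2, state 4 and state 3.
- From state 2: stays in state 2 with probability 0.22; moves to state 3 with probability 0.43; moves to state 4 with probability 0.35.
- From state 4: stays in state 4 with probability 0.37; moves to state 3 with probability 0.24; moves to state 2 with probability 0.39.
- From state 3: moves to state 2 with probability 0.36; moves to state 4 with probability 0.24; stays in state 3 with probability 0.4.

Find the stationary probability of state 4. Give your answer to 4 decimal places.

Let the stationary distribution be π with π = πP and π_1 + π_2 + π_3 = 1.
π_1 = 0.22·π_1 + 0.39·π_2 + 0.36·π_3
π_2 = 0.35·π_1 + 0.37·π_2 + 0.24·π_3
Solving with the normalization constraint gives π = (0.3241, 0.3168, 0.3590).
So the stationary probability of state 4 is 0.3168.

0.3168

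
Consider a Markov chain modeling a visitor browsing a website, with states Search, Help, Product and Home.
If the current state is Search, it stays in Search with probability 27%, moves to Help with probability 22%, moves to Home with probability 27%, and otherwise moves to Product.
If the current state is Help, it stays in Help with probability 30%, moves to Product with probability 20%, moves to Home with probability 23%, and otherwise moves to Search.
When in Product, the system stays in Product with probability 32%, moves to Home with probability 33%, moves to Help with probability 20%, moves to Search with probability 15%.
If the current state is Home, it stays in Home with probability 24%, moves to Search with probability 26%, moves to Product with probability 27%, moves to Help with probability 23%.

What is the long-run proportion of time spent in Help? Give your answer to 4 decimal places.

0.2364

Let the stationary distribution be π with π = πP and π_1 + π_2 + π_3 + π_4 = 1.
π_1 = 0.27·π_1 + 0.27·π_2 + 0.15·π_3 + 0.26·π_4
π_2 = 0.22·π_1 + 0.3·π_2 + 0.2·π_3 + 0.23·π_4
π_3 = 0.24·π_1 + 0.2·π_2 + 0.32·π_3 + 0.27·π_4
Solving with the normalization constraint gives π = (0.2362, 0.2364, 0.2593, 0.2681).
So the stationary probability of Help is 0.2364.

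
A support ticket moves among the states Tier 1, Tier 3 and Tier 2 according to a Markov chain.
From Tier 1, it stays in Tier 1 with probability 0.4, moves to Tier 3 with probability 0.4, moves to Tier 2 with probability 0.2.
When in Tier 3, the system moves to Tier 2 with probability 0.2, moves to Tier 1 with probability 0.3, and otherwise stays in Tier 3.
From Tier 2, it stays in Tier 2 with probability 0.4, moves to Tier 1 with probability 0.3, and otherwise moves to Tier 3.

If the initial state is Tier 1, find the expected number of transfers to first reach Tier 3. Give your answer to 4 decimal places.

2.6667

Let t(s) be the expected number of transfers to first reach Tier 3 from state s, with t(Tier 3) = 0. Conditioning on the first transfer:
t(Tier 1) = 1 + 0.4·t(Tier 1) + 0.2·t(Tier 2)
t(Tier 2) = 1 + 0.3·t(Tier 1) + 0.4·t(Tier 2)
Solving: t(Tier 1) = 2.6667, t(Tier 2) = 3.0000.
Expected transfers from Tier 1 to Tier 3: 2.6667.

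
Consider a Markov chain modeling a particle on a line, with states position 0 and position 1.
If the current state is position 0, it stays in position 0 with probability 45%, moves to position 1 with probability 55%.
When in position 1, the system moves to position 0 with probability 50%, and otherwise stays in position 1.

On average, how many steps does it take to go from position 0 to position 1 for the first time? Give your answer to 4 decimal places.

1.8182

Let t(s) be the expected number of steps to first reach position 1 from state s, with t(position 1) = 0. Conditioning on the first step:
t(position 0) = 1 + 0.45·t(position 0)
Solving: t(position 0) = 1.8182.
Expected steps from position 0 to position 1: 1.8182.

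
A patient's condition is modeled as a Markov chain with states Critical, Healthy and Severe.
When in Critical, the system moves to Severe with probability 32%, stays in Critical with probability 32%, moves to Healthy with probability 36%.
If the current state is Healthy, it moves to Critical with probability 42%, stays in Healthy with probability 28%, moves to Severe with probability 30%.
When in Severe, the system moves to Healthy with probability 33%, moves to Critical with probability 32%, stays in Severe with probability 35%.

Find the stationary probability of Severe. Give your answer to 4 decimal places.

0.3232

Let the stationary distribution be π with π = πP and π_1 + π_2 + π_3 = 1.
π_1 = 0.32·π_1 + 0.42·π_2 + 0.32·π_3
π_2 = 0.36·π_1 + 0.28·π_2 + 0.33·π_3
Solving with the normalization constraint gives π = (0.3524, 0.3244, 0.3232).
So the stationary probability of Severe is 0.3232.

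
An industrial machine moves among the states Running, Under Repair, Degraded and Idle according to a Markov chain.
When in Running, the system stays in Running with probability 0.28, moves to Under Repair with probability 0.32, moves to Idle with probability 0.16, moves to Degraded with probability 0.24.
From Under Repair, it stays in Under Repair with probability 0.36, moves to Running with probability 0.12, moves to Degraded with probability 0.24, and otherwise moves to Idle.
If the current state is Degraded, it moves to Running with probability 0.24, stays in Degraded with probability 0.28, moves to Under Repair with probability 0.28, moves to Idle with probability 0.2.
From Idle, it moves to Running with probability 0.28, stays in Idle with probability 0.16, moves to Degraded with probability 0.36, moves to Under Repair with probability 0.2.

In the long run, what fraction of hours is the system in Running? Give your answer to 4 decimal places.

Let the stationary distribution be π with π = πP and π_1 + π_2 + π_3 + π_4 = 1.
π_1 = 0.28·π_1 + 0.12·π_2 + 0.24·π_3 + 0.28·π_4
π_2 = 0.32·π_1 + 0.36·π_2 + 0.28·π_3 + 0.2·π_4
π_3 = 0.24·π_1 + 0.24·π_2 + 0.28·π_3 + 0.36·π_4
Solving with the normalization constraint gives π = (0.2216, 0.2960, 0.2758, 0.2066).
So the stationary probability of Running is 0.2216.

0.2216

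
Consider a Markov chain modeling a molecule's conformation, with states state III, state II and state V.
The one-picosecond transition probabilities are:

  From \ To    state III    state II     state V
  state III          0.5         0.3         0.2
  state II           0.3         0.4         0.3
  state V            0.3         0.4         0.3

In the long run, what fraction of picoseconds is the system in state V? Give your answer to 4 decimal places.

Let the stationary distribution be π with π = πP and π_1 + π_2 + π_3 = 1.
π_1 = 0.5·π_1 + 0.3·π_2 + 0.3·π_3
π_2 = 0.3·π_1 + 0.4·π_2 + 0.4·π_3
Solving with the normalization constraint gives π = (0.3750, 0.3625, 0.2625).
So the stationary probability of state V is 0.2625.

0.2625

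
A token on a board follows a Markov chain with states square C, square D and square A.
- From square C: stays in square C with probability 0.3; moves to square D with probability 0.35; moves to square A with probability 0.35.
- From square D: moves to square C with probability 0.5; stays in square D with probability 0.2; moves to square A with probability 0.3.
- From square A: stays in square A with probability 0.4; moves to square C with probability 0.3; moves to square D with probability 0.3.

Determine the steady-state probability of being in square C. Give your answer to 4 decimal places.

0.3578

Let the stationary distribution be π with π = πP and π_1 + π_2 + π_3 = 1.
π_1 = 0.3·π_1 + 0.5·π_2 + 0.3·π_3
π_2 = 0.35·π_1 + 0.2·π_2 + 0.3·π_3
Solving with the normalization constraint gives π = (0.3578, 0.2890, 0.3532).
So the stationary probability of square C is 0.3578.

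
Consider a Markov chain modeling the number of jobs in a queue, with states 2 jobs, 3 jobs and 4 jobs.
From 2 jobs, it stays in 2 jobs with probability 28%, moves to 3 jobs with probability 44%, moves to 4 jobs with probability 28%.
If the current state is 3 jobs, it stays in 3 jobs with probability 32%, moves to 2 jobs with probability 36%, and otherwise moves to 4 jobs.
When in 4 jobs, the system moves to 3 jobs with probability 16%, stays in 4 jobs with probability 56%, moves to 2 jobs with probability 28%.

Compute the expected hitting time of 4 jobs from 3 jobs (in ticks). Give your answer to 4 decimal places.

Let t(s) be the expected number of ticks to first reach 4 jobs from state s, with t(4 jobs) = 0. Conditioning on the first tick:
t(2 jobs) = 1 + 0.28·t(2 jobs) + 0.44·t(3 jobs)
t(3 jobs) = 1 + 0.36·t(2 jobs) + 0.32·t(3 jobs)
Solving: t(2 jobs) = 3.3816, t(3 jobs) = 3.2609.
Expected ticks from 3 jobs to 4 jobs: 3.2609.

3.2609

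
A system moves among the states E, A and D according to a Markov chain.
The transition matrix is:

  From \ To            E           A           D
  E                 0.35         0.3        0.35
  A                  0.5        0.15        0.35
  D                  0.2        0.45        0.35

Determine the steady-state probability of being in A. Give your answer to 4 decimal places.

Let the stationary distribution be π with π = πP and π_1 + π_2 + π_3 = 1.
π_1 = 0.35·π_1 + 0.5·π_2 + 0.2·π_3
π_2 = 0.3·π_1 + 0.15·π_2 + 0.45·π_3
Solving with the normalization constraint gives π = (0.3435, 0.3065, 0.3500).
So the stationary probability of A is 0.3065.

0.3065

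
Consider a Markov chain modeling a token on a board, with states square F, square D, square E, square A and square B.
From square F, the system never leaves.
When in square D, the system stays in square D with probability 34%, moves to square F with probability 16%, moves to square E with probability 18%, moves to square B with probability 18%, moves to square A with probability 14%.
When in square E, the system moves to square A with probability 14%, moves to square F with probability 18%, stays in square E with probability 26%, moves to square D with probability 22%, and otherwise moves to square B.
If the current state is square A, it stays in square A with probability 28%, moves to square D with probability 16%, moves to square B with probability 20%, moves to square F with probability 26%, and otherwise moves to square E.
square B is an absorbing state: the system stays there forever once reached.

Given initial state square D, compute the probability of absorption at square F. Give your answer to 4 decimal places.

0.4905

Let h(s) be the probability of absorption at square F starting from transient state s. Then h(square F) = 1 and h(square B) = 0. By first-step analysis:
h(square D) = 0.16·1 + 0.34·h(square D) + 0.18·h(square E) + 0.14·h(square A) + 0.18·0
h(square E) = 0.18·1 + 0.22·h(square D) + 0.26·h(square E) + 0.14·h(square A) + 0.2·0
h(square A) = 0.26·1 + 0.16·h(square D) + 0.1·h(square E) + 0.28·h(square A) + 0.2·0
Solving: h(square D) = 0.4905, h(square E) = 0.4909, h(square A) = 0.5383.
Starting from square D, the probability is 0.4905.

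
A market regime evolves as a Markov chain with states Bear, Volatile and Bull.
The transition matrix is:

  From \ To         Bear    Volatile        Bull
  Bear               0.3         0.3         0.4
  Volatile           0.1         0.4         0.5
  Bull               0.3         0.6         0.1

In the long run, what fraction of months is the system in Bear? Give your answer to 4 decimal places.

0.2105

Let the stationary distribution be π with π = πP and π_1 + π_2 + π_3 = 1.
π_1 = 0.3·π_1 + 0.1·π_2 + 0.3·π_3
π_2 = 0.3·π_1 + 0.4·π_2 + 0.6·π_3
Solving with the normalization constraint gives π = (0.2105, 0.4474, 0.3421).
So the stationary probability of Bear is 0.2105.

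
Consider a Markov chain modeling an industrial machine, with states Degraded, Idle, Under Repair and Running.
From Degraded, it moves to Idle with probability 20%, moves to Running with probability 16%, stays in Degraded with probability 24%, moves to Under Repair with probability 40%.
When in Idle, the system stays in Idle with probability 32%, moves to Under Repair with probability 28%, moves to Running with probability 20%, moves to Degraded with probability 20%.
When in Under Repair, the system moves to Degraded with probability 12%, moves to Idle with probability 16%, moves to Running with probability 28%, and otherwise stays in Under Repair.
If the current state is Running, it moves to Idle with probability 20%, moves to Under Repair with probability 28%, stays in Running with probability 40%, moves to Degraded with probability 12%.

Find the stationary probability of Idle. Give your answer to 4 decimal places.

Let the stationary distribution be π with π = πP and π_1 + π_2 + π_3 + π_4 = 1.
π_1 = 0.24·π_1 + 0.2·π_2 + 0.12·π_3 + 0.12·π_4
π_2 = 0.2·π_1 + 0.32·π_2 + 0.16·π_3 + 0.2·π_4
π_3 = 0.4·π_1 + 0.28·π_2 + 0.44·π_3 + 0.28·π_4
Solving with the normalization constraint gives π = (0.1556, 0.2111, 0.3556, 0.2778).
So the stationary probability of Idle is 0.2111.

0.2111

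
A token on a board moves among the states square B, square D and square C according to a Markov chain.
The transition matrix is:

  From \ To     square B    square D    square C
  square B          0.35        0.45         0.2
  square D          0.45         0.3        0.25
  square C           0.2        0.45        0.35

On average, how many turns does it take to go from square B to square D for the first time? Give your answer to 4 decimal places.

Let t(s) be the expected number of turns to first reach square D from state s, with t(square D) = 0. Conditioning on the first turn:
t(square B) = 1 + 0.35·t(square B) + 0.2·t(square C)
t(square C) = 1 + 0.2·t(square B) + 0.35·t(square C)
Solving: t(square B) = 2.2222, t(square C) = 2.2222.
Expected turns from square B to square D: 2.2222.

2.2222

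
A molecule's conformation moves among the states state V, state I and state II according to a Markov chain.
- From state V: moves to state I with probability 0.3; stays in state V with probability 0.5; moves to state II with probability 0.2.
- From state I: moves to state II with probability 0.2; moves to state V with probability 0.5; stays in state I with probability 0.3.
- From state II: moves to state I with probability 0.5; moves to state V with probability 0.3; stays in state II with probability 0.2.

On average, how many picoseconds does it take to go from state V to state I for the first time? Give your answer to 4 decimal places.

2.9412

Let t(s) be the expected number of picoseconds to first reach state I from state s, with t(state I) = 0. Conditioning on the first picosecond:
t(state V) = 1 + 0.5·t(state V) + 0.2·t(state II)
t(state II) = 1 + 0.3·t(state V) + 0.2·t(state II)
Solving: t(state V) = 2.9412, t(state II) = 2.3529.
Expected picoseconds from state V to state I: 2.9412.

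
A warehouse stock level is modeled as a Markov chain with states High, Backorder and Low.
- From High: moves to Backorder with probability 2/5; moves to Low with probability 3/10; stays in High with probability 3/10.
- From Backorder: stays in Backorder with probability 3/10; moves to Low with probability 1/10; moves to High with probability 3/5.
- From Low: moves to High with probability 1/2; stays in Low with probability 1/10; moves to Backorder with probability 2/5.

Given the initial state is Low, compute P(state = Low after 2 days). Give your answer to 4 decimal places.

0.2000

Sum over the intermediate state after 1 day:
P = P(Low→High)·P(High→Low) + P(Low→Backorder)·P(Backorder→Low) + P(Low→Low)·P(Low→Low)
  = 0.5×0.3 + 0.4×0.1 + 0.1×0.1
  = 0.1500 + 0.0400 + 0.0100 = 0.2000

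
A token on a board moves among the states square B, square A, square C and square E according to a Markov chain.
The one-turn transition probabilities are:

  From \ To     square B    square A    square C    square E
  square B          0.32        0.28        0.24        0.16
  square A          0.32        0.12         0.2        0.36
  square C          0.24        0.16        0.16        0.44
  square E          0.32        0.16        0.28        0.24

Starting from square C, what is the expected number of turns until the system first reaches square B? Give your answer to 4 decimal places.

Let t(s) be the expected number of turns to first reach square B from state s, with t(square B) = 0. Conditioning on the first turn:
t(square A) = 1 + 0.12·t(square A) + 0.2·t(square C) + 0.36·t(square E)
t(square C) = 1 + 0.16·t(square A) + 0.16·t(square C) + 0.44·t(square E)
t(square E) = 1 + 0.16·t(square A) + 0.28·t(square C) + 0.24·t(square E)
Solving: t(square A) = 3.3053, t(square C) = 3.5610, t(square E) = 3.3236.
Expected turns from square C to square B: 3.5610.

3.5610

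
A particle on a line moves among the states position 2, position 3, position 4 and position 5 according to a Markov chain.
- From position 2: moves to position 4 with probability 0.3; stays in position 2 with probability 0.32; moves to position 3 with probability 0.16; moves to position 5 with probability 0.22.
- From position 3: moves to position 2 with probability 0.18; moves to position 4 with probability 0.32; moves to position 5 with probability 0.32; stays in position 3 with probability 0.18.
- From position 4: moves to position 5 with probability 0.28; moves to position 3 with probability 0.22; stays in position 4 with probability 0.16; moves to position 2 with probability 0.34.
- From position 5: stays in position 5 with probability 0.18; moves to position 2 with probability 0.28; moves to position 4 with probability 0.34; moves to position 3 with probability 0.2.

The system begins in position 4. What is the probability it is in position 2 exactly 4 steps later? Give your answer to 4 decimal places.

0.2889

Propagate the distribution vector 4 steps from position 4.
After 0 steps: (0.0000, 0.0000, 1.0000, 0.0000)
After 1 step: (0.3400, 0.2200, 0.1600, 0.2800)
After 2 steps: (0.2812, 0.1852, 0.2932, 0.2404)
After 3 steps: (0.2903, 0.1909, 0.2723, 0.2465)
After 4 steps: (0.2889, 0.1900, 0.2756, 0.2456)
P(in position 2 after 4 steps) = 0.2889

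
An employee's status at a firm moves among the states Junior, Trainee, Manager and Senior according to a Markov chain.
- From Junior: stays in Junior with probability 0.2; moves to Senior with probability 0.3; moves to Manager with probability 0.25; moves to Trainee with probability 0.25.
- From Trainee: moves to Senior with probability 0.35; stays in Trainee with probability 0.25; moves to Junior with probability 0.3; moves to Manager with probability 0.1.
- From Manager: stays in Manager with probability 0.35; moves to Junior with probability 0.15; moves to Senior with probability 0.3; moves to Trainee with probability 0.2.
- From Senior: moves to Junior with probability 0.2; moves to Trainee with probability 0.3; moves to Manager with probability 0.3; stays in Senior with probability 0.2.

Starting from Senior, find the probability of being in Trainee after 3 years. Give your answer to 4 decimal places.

0.2525

Propagate the distribution vector 3 years from Senior.
After 0 years: (0.0000, 0.0000, 0.0000, 1.0000)
After 1 year: (0.2000, 0.3000, 0.3000, 0.2000)
After 2 years: (0.2150, 0.2450, 0.2450, 0.2950)
After 3 years: (0.2123, 0.2525, 0.2525, 0.2828)
P(in Trainee after 3 years) = 0.2525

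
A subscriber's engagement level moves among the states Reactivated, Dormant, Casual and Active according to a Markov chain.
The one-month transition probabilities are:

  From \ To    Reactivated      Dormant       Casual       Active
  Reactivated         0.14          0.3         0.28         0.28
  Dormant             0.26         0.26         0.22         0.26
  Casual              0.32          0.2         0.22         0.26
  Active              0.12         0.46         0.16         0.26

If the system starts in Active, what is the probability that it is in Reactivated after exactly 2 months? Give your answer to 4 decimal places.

0.2188

Propagate the distribution vector 2 months from Active.
After 0 months: (0.0000, 0.0000, 0.0000, 1.0000)
After 1 month: (0.1200, 0.4600, 0.1600, 0.2600)
After 2 months: (0.2188, 0.3072, 0.2116, 0.2624)
P(in Reactivated after 2 months) = 0.2188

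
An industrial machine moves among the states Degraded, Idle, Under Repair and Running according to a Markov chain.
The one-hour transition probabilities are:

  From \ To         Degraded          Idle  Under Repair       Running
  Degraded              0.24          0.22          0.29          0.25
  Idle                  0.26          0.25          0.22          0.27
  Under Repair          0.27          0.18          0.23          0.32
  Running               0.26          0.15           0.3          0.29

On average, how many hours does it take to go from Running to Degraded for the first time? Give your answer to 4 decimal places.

Let t(s) be the expected number of hours to first reach Degraded from state s, with t(Degraded) = 0. Conditioning on the first hour:
t(Idle) = 1 + 0.25·t(Idle) + 0.22·t(Under Repair) + 0.27·t(Running)
t(Under Repair) = 1 + 0.18·t(Idle) + 0.23·t(Under Repair) + 0.32·t(Running)
t(Running) = 1 + 0.15·t(Idle) + 0.3·t(Under Repair) + 0.29·t(Running)
Solving: t(Idle) = 3.8102, t(Under Repair) = 3.7715, t(Running) = 3.8070.
Expected hours from Running to Degraded: 3.8070.

3.8070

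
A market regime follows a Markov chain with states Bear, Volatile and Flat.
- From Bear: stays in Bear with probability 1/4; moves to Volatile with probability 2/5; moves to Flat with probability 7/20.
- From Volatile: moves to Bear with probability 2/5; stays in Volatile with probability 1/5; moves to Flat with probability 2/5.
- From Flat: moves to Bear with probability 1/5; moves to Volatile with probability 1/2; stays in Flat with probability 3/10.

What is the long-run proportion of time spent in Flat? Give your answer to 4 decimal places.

0.3506

Let the stationary distribution be π with π = πP and π_1 + π_2 + π_3 = 1.
π_1 = 0.25·π_1 + 0.4·π_2 + 0.2·π_3
π_2 = 0.4·π_1 + 0.2·π_2 + 0.5·π_3
Solving with the normalization constraint gives π = (0.2869, 0.3625, 0.3506).
So the stationary probability of Flat is 0.3506.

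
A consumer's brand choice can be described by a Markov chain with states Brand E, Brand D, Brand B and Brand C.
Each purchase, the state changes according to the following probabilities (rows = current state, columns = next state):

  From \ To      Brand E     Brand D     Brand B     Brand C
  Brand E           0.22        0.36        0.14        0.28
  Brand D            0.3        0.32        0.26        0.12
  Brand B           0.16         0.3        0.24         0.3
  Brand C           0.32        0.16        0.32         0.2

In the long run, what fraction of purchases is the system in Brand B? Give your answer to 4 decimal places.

Let the stationary distribution be π with π = πP and π_1 + π_2 + π_3 + π_4 = 1.
π_1 = 0.22·π_1 + 0.3·π_2 + 0.16·π_3 + 0.32·π_4
π_2 = 0.36·π_1 + 0.32·π_2 + 0.3·π_3 + 0.16·π_4
π_3 = 0.14·π_1 + 0.26·π_2 + 0.24·π_3 + 0.32·π_4
Solving with the normalization constraint gives π = (0.2510, 0.2900, 0.2384, 0.2207).
So the stationary probability of Brand B is 0.2384.

0.2384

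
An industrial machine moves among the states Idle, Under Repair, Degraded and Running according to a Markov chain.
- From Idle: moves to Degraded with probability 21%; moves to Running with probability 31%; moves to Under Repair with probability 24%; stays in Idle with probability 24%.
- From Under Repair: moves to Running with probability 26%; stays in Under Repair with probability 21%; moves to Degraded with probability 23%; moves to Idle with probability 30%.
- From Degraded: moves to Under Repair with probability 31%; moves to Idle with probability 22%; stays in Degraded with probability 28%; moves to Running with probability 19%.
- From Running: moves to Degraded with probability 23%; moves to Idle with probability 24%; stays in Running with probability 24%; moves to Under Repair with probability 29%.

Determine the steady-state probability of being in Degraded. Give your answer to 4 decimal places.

0.2368

Let the stationary distribution be π with π = πP and π_1 + π_2 + π_3 + π_4 = 1.
π_1 = 0.24·π_1 + 0.3·π_2 + 0.22·π_3 + 0.24·π_4
π_2 = 0.24·π_1 + 0.21·π_2 + 0.31·π_3 + 0.29·π_4
π_3 = 0.21·π_1 + 0.23·π_2 + 0.28·π_3 + 0.23·π_4
Solving with the normalization constraint gives π = (0.2509, 0.2613, 0.2368, 0.2510).
So the stationary probability of Degraded is 0.2368.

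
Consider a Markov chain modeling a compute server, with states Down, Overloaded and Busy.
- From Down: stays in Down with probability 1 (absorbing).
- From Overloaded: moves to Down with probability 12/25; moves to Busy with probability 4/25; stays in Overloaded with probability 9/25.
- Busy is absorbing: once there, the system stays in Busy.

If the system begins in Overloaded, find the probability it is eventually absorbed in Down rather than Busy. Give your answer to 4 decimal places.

Let h(s) be the probability of absorption at Down starting from transient state s. Then h(Down) = 1 and h(Busy) = 0. By first-step analysis:
h(Overloaded) = 0.48·1 + 0.36·h(Overloaded) + 0.16·0
Solving: h(Overloaded) = 0.7500.
Starting from Overloaded, the probability is 0.7500.

0.7500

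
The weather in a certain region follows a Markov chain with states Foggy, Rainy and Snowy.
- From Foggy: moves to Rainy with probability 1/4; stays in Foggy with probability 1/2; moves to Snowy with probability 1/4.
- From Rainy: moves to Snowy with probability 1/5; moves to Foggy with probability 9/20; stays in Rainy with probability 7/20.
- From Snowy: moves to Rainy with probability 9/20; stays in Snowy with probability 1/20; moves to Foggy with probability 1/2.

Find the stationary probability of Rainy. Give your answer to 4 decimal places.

Let the stationary distribution be π with π = πP and π_1 + π_2 + π_3 = 1.
π_1 = 0.5·π_1 + 0.45·π_2 + 0.5·π_3
π_2 = 0.25·π_1 + 0.35·π_2 + 0.45·π_3
Solving with the normalization constraint gives π = (0.4839, 0.3211, 0.1950).
So the stationary probability of Rainy is 0.3211.

0.3211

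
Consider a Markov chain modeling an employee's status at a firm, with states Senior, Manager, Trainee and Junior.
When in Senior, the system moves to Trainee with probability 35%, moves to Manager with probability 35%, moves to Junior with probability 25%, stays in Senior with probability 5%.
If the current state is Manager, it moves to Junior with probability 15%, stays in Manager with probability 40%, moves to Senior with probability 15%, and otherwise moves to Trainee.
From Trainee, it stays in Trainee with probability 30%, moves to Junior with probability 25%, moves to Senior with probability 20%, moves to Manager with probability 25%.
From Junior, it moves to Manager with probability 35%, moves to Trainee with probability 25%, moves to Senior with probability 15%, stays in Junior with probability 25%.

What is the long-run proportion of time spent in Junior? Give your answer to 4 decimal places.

Let the stationary distribution be π with π = πP and π_1 + π_2 + π_3 + π_4 = 1.
π_1 = 0.05·π_1 + 0.15·π_2 + 0.2·π_3 + 0.15·π_4
π_2 = 0.35·π_1 + 0.4·π_2 + 0.25·π_3 + 0.35·π_4
π_3 = 0.35·π_1 + 0.3·π_2 + 0.3·π_3 + 0.25·π_4
Solving with the normalization constraint gives π = (0.1498, 0.3372, 0.2967, 0.2163).
So the stationary probability of Junior is 0.2163.

0.2163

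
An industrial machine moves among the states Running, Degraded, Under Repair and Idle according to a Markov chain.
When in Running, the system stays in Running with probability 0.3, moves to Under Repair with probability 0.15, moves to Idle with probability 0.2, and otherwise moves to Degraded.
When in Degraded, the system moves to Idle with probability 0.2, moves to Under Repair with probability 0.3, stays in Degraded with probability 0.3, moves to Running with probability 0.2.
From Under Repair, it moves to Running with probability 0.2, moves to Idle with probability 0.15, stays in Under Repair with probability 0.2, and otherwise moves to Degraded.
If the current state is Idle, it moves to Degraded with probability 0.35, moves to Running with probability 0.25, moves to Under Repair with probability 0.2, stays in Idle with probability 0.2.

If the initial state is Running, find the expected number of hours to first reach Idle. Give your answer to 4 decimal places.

Let t(s) be the expected number of hours to first reach Idle from state s, with t(Idle) = 0. Conditioning on the first hour:
t(Running) = 1 + 0.3·t(Running) + 0.35·t(Degraded) + 0.15·t(Under Repair)
t(Degraded) = 1 + 0.2·t(Running) + 0.3·t(Degraded) + 0.3·t(Under Repair)
t(Under Repair) = 1 + 0.2·t(Running) + 0.45·t(Degraded) + 0.2·t(Under Repair)
Solving: t(Running) = 5.2823, t(Degraded) = 5.3226, t(Under Repair) = 5.5645.
Expected hours from Running to Idle: 5.2823.

5.2823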